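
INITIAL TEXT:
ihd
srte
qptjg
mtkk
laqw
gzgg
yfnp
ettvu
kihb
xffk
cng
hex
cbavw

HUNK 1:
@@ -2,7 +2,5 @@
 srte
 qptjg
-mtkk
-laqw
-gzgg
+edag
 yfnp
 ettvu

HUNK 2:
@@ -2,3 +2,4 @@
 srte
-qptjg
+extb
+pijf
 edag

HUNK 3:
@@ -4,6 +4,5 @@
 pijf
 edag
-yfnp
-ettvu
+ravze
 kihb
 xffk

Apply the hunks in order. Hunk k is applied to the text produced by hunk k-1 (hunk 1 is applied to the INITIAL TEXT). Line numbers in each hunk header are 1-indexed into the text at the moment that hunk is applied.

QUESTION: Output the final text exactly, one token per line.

Answer: ihd
srte
extb
pijf
edag
ravze
kihb
xffk
cng
hex
cbavw

Derivation:
Hunk 1: at line 2 remove [mtkk,laqw,gzgg] add [edag] -> 11 lines: ihd srte qptjg edag yfnp ettvu kihb xffk cng hex cbavw
Hunk 2: at line 2 remove [qptjg] add [extb,pijf] -> 12 lines: ihd srte extb pijf edag yfnp ettvu kihb xffk cng hex cbavw
Hunk 3: at line 4 remove [yfnp,ettvu] add [ravze] -> 11 lines: ihd srte extb pijf edag ravze kihb xffk cng hex cbavw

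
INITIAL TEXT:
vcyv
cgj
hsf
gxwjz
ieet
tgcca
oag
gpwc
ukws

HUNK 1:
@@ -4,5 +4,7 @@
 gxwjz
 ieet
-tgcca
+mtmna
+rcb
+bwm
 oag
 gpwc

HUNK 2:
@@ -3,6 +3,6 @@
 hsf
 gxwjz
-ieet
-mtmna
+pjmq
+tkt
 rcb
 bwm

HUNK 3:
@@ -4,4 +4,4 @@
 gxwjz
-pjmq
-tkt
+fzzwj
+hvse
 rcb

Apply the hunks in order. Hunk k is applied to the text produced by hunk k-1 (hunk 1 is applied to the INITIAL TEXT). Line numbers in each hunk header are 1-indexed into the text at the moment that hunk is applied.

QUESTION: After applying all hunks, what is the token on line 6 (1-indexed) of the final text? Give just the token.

Hunk 1: at line 4 remove [tgcca] add [mtmna,rcb,bwm] -> 11 lines: vcyv cgj hsf gxwjz ieet mtmna rcb bwm oag gpwc ukws
Hunk 2: at line 3 remove [ieet,mtmna] add [pjmq,tkt] -> 11 lines: vcyv cgj hsf gxwjz pjmq tkt rcb bwm oag gpwc ukws
Hunk 3: at line 4 remove [pjmq,tkt] add [fzzwj,hvse] -> 11 lines: vcyv cgj hsf gxwjz fzzwj hvse rcb bwm oag gpwc ukws
Final line 6: hvse

Answer: hvse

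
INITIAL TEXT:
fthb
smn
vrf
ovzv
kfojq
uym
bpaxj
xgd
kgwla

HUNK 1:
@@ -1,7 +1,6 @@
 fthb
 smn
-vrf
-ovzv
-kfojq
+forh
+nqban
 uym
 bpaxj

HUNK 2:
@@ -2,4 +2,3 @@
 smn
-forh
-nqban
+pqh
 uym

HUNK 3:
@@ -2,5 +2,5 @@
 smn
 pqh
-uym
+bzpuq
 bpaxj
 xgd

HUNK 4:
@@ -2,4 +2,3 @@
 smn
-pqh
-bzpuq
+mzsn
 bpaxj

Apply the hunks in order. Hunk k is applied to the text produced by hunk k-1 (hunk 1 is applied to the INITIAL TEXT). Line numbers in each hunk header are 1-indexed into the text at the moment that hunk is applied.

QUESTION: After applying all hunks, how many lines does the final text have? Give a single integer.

Hunk 1: at line 1 remove [vrf,ovzv,kfojq] add [forh,nqban] -> 8 lines: fthb smn forh nqban uym bpaxj xgd kgwla
Hunk 2: at line 2 remove [forh,nqban] add [pqh] -> 7 lines: fthb smn pqh uym bpaxj xgd kgwla
Hunk 3: at line 2 remove [uym] add [bzpuq] -> 7 lines: fthb smn pqh bzpuq bpaxj xgd kgwla
Hunk 4: at line 2 remove [pqh,bzpuq] add [mzsn] -> 6 lines: fthb smn mzsn bpaxj xgd kgwla
Final line count: 6

Answer: 6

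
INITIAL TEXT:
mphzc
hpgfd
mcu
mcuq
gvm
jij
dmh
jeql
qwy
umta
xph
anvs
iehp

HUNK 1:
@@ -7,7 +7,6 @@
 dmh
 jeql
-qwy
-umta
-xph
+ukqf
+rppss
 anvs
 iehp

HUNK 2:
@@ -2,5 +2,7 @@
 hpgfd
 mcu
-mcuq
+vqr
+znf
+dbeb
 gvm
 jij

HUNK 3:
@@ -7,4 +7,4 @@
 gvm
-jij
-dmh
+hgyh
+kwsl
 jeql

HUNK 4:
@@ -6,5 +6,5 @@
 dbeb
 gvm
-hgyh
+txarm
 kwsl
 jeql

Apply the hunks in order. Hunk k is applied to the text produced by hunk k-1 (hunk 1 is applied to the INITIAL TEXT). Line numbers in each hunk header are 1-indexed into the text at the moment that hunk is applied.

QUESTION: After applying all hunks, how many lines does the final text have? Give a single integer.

Answer: 14

Derivation:
Hunk 1: at line 7 remove [qwy,umta,xph] add [ukqf,rppss] -> 12 lines: mphzc hpgfd mcu mcuq gvm jij dmh jeql ukqf rppss anvs iehp
Hunk 2: at line 2 remove [mcuq] add [vqr,znf,dbeb] -> 14 lines: mphzc hpgfd mcu vqr znf dbeb gvm jij dmh jeql ukqf rppss anvs iehp
Hunk 3: at line 7 remove [jij,dmh] add [hgyh,kwsl] -> 14 lines: mphzc hpgfd mcu vqr znf dbeb gvm hgyh kwsl jeql ukqf rppss anvs iehp
Hunk 4: at line 6 remove [hgyh] add [txarm] -> 14 lines: mphzc hpgfd mcu vqr znf dbeb gvm txarm kwsl jeql ukqf rppss anvs iehp
Final line count: 14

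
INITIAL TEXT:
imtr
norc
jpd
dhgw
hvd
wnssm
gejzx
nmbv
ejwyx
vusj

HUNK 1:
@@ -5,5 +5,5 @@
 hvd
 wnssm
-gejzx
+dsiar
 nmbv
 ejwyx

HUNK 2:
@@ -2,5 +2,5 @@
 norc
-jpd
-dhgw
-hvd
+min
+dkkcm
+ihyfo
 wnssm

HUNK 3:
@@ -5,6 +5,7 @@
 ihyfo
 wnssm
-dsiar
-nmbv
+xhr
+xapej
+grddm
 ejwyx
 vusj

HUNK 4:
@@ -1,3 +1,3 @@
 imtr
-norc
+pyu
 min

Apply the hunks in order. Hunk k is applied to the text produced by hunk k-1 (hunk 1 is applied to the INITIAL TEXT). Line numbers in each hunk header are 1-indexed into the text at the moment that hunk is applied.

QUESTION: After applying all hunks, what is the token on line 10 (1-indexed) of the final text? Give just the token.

Answer: ejwyx

Derivation:
Hunk 1: at line 5 remove [gejzx] add [dsiar] -> 10 lines: imtr norc jpd dhgw hvd wnssm dsiar nmbv ejwyx vusj
Hunk 2: at line 2 remove [jpd,dhgw,hvd] add [min,dkkcm,ihyfo] -> 10 lines: imtr norc min dkkcm ihyfo wnssm dsiar nmbv ejwyx vusj
Hunk 3: at line 5 remove [dsiar,nmbv] add [xhr,xapej,grddm] -> 11 lines: imtr norc min dkkcm ihyfo wnssm xhr xapej grddm ejwyx vusj
Hunk 4: at line 1 remove [norc] add [pyu] -> 11 lines: imtr pyu min dkkcm ihyfo wnssm xhr xapej grddm ejwyx vusj
Final line 10: ejwyx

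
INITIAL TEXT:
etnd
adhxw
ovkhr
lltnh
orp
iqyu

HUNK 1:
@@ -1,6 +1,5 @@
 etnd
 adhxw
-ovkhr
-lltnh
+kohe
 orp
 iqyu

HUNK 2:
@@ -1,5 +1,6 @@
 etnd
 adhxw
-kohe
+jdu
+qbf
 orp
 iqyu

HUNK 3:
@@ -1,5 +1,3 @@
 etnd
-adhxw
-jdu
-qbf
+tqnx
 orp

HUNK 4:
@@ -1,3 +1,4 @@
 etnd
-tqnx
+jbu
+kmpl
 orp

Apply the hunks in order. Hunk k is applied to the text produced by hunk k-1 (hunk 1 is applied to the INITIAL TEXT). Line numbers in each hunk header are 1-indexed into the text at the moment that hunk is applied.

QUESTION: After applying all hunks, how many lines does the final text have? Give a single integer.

Answer: 5

Derivation:
Hunk 1: at line 1 remove [ovkhr,lltnh] add [kohe] -> 5 lines: etnd adhxw kohe orp iqyu
Hunk 2: at line 1 remove [kohe] add [jdu,qbf] -> 6 lines: etnd adhxw jdu qbf orp iqyu
Hunk 3: at line 1 remove [adhxw,jdu,qbf] add [tqnx] -> 4 lines: etnd tqnx orp iqyu
Hunk 4: at line 1 remove [tqnx] add [jbu,kmpl] -> 5 lines: etnd jbu kmpl orp iqyu
Final line count: 5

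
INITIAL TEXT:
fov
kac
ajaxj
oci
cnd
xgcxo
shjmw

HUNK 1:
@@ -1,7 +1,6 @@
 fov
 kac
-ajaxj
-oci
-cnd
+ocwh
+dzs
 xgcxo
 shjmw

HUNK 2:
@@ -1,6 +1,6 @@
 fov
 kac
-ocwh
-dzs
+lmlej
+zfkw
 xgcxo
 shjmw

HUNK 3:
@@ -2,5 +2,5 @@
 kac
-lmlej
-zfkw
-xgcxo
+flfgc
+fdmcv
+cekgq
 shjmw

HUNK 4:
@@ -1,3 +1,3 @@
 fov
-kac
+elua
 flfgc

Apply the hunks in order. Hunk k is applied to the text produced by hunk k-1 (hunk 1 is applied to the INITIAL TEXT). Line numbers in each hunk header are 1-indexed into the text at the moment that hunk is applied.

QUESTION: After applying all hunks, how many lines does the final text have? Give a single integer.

Hunk 1: at line 1 remove [ajaxj,oci,cnd] add [ocwh,dzs] -> 6 lines: fov kac ocwh dzs xgcxo shjmw
Hunk 2: at line 1 remove [ocwh,dzs] add [lmlej,zfkw] -> 6 lines: fov kac lmlej zfkw xgcxo shjmw
Hunk 3: at line 2 remove [lmlej,zfkw,xgcxo] add [flfgc,fdmcv,cekgq] -> 6 lines: fov kac flfgc fdmcv cekgq shjmw
Hunk 4: at line 1 remove [kac] add [elua] -> 6 lines: fov elua flfgc fdmcv cekgq shjmw
Final line count: 6

Answer: 6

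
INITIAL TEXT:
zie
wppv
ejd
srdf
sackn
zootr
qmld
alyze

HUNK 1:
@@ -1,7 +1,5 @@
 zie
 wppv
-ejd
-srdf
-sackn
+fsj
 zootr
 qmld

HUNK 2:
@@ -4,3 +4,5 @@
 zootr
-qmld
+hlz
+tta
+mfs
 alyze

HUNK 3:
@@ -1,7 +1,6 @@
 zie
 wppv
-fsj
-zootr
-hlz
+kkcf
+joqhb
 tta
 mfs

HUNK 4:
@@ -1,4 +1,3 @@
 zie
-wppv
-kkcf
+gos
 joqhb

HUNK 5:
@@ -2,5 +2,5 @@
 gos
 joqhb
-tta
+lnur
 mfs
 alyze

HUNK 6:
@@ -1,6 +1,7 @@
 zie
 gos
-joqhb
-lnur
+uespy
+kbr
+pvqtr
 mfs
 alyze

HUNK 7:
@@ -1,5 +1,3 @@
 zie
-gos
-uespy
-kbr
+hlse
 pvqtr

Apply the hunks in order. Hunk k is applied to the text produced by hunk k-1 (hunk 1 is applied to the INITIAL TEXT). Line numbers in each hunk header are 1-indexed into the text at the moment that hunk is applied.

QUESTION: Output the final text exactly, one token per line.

Hunk 1: at line 1 remove [ejd,srdf,sackn] add [fsj] -> 6 lines: zie wppv fsj zootr qmld alyze
Hunk 2: at line 4 remove [qmld] add [hlz,tta,mfs] -> 8 lines: zie wppv fsj zootr hlz tta mfs alyze
Hunk 3: at line 1 remove [fsj,zootr,hlz] add [kkcf,joqhb] -> 7 lines: zie wppv kkcf joqhb tta mfs alyze
Hunk 4: at line 1 remove [wppv,kkcf] add [gos] -> 6 lines: zie gos joqhb tta mfs alyze
Hunk 5: at line 2 remove [tta] add [lnur] -> 6 lines: zie gos joqhb lnur mfs alyze
Hunk 6: at line 1 remove [joqhb,lnur] add [uespy,kbr,pvqtr] -> 7 lines: zie gos uespy kbr pvqtr mfs alyze
Hunk 7: at line 1 remove [gos,uespy,kbr] add [hlse] -> 5 lines: zie hlse pvqtr mfs alyze

Answer: zie
hlse
pvqtr
mfs
alyze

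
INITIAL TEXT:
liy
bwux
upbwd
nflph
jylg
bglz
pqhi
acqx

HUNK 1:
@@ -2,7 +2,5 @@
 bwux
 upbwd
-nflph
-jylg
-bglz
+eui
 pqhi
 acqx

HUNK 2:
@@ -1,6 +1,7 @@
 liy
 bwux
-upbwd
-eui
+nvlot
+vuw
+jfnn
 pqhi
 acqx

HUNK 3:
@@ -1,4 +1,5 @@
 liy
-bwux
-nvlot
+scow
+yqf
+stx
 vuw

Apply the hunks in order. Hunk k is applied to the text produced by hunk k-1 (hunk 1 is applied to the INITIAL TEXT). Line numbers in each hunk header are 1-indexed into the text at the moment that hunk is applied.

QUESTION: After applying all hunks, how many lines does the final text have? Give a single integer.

Answer: 8

Derivation:
Hunk 1: at line 2 remove [nflph,jylg,bglz] add [eui] -> 6 lines: liy bwux upbwd eui pqhi acqx
Hunk 2: at line 1 remove [upbwd,eui] add [nvlot,vuw,jfnn] -> 7 lines: liy bwux nvlot vuw jfnn pqhi acqx
Hunk 3: at line 1 remove [bwux,nvlot] add [scow,yqf,stx] -> 8 lines: liy scow yqf stx vuw jfnn pqhi acqx
Final line count: 8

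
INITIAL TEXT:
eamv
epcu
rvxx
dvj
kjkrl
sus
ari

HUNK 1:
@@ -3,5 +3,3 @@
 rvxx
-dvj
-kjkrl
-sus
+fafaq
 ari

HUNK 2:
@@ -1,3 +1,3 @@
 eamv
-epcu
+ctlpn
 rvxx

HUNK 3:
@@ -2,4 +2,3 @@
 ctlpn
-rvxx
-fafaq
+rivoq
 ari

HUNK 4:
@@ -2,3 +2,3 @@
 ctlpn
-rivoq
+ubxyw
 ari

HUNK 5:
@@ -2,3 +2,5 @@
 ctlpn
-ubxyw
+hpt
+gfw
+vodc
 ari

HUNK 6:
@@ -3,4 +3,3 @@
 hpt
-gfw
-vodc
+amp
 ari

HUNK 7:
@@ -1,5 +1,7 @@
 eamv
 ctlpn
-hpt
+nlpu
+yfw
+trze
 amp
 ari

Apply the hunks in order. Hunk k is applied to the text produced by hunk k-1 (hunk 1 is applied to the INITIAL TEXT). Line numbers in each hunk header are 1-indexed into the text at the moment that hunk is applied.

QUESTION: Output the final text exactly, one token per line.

Hunk 1: at line 3 remove [dvj,kjkrl,sus] add [fafaq] -> 5 lines: eamv epcu rvxx fafaq ari
Hunk 2: at line 1 remove [epcu] add [ctlpn] -> 5 lines: eamv ctlpn rvxx fafaq ari
Hunk 3: at line 2 remove [rvxx,fafaq] add [rivoq] -> 4 lines: eamv ctlpn rivoq ari
Hunk 4: at line 2 remove [rivoq] add [ubxyw] -> 4 lines: eamv ctlpn ubxyw ari
Hunk 5: at line 2 remove [ubxyw] add [hpt,gfw,vodc] -> 6 lines: eamv ctlpn hpt gfw vodc ari
Hunk 6: at line 3 remove [gfw,vodc] add [amp] -> 5 lines: eamv ctlpn hpt amp ari
Hunk 7: at line 1 remove [hpt] add [nlpu,yfw,trze] -> 7 lines: eamv ctlpn nlpu yfw trze amp ari

Answer: eamv
ctlpn
nlpu
yfw
trze
amp
ari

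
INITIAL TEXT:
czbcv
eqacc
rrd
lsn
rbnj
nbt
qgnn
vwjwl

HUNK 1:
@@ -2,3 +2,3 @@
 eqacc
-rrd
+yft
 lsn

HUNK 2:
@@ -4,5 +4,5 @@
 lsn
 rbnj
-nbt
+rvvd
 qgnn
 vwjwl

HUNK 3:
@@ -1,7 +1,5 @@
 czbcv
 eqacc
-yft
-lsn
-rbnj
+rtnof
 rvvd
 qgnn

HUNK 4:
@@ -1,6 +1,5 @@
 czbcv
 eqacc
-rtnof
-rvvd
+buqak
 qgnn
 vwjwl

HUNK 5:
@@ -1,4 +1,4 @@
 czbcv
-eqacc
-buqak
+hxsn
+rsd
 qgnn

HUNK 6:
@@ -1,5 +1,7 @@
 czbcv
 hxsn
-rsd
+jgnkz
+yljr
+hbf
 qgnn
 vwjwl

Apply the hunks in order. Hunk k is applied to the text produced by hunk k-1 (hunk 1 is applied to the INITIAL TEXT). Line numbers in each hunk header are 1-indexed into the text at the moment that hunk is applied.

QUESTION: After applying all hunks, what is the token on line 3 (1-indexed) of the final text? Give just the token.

Hunk 1: at line 2 remove [rrd] add [yft] -> 8 lines: czbcv eqacc yft lsn rbnj nbt qgnn vwjwl
Hunk 2: at line 4 remove [nbt] add [rvvd] -> 8 lines: czbcv eqacc yft lsn rbnj rvvd qgnn vwjwl
Hunk 3: at line 1 remove [yft,lsn,rbnj] add [rtnof] -> 6 lines: czbcv eqacc rtnof rvvd qgnn vwjwl
Hunk 4: at line 1 remove [rtnof,rvvd] add [buqak] -> 5 lines: czbcv eqacc buqak qgnn vwjwl
Hunk 5: at line 1 remove [eqacc,buqak] add [hxsn,rsd] -> 5 lines: czbcv hxsn rsd qgnn vwjwl
Hunk 6: at line 1 remove [rsd] add [jgnkz,yljr,hbf] -> 7 lines: czbcv hxsn jgnkz yljr hbf qgnn vwjwl
Final line 3: jgnkz

Answer: jgnkz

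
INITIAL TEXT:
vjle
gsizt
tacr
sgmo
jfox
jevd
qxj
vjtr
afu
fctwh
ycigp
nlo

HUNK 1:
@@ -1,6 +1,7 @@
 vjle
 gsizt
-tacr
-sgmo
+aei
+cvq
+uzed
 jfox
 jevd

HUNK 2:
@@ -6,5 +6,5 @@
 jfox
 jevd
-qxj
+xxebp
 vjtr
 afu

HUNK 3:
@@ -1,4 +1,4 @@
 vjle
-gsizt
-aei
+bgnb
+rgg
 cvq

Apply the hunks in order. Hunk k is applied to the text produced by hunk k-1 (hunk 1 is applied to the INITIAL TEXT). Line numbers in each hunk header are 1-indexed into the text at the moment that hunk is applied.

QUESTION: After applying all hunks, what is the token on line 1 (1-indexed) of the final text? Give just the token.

Hunk 1: at line 1 remove [tacr,sgmo] add [aei,cvq,uzed] -> 13 lines: vjle gsizt aei cvq uzed jfox jevd qxj vjtr afu fctwh ycigp nlo
Hunk 2: at line 6 remove [qxj] add [xxebp] -> 13 lines: vjle gsizt aei cvq uzed jfox jevd xxebp vjtr afu fctwh ycigp nlo
Hunk 3: at line 1 remove [gsizt,aei] add [bgnb,rgg] -> 13 lines: vjle bgnb rgg cvq uzed jfox jevd xxebp vjtr afu fctwh ycigp nlo
Final line 1: vjle

Answer: vjle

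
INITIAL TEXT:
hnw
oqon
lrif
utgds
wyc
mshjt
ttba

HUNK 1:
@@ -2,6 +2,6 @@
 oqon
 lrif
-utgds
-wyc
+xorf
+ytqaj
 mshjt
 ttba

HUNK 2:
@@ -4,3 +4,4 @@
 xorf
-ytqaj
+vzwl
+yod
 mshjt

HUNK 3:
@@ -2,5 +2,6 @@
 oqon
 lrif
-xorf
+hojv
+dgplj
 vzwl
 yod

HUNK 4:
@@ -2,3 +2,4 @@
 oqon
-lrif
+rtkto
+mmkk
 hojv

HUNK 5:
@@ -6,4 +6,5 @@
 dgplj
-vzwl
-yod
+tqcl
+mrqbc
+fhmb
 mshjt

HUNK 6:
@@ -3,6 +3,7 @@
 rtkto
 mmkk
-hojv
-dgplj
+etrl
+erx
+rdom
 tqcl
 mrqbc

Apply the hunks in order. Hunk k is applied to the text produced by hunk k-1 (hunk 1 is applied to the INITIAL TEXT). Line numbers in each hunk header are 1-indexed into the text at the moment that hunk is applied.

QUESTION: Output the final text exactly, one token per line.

Answer: hnw
oqon
rtkto
mmkk
etrl
erx
rdom
tqcl
mrqbc
fhmb
mshjt
ttba

Derivation:
Hunk 1: at line 2 remove [utgds,wyc] add [xorf,ytqaj] -> 7 lines: hnw oqon lrif xorf ytqaj mshjt ttba
Hunk 2: at line 4 remove [ytqaj] add [vzwl,yod] -> 8 lines: hnw oqon lrif xorf vzwl yod mshjt ttba
Hunk 3: at line 2 remove [xorf] add [hojv,dgplj] -> 9 lines: hnw oqon lrif hojv dgplj vzwl yod mshjt ttba
Hunk 4: at line 2 remove [lrif] add [rtkto,mmkk] -> 10 lines: hnw oqon rtkto mmkk hojv dgplj vzwl yod mshjt ttba
Hunk 5: at line 6 remove [vzwl,yod] add [tqcl,mrqbc,fhmb] -> 11 lines: hnw oqon rtkto mmkk hojv dgplj tqcl mrqbc fhmb mshjt ttba
Hunk 6: at line 3 remove [hojv,dgplj] add [etrl,erx,rdom] -> 12 lines: hnw oqon rtkto mmkk etrl erx rdom tqcl mrqbc fhmb mshjt ttba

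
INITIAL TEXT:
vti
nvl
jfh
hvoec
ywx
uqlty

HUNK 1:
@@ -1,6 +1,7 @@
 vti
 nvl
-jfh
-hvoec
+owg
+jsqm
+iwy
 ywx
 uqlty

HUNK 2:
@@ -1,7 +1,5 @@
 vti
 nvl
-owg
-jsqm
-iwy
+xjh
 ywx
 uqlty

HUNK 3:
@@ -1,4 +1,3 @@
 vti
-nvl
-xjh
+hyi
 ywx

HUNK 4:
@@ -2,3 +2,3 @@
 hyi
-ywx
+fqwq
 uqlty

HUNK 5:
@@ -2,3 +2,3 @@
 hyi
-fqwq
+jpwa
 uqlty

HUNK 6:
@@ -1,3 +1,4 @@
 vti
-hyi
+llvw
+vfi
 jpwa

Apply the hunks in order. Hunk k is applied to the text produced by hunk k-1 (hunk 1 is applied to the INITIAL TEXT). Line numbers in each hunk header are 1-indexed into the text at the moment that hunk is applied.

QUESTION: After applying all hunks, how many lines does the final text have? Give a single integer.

Answer: 5

Derivation:
Hunk 1: at line 1 remove [jfh,hvoec] add [owg,jsqm,iwy] -> 7 lines: vti nvl owg jsqm iwy ywx uqlty
Hunk 2: at line 1 remove [owg,jsqm,iwy] add [xjh] -> 5 lines: vti nvl xjh ywx uqlty
Hunk 3: at line 1 remove [nvl,xjh] add [hyi] -> 4 lines: vti hyi ywx uqlty
Hunk 4: at line 2 remove [ywx] add [fqwq] -> 4 lines: vti hyi fqwq uqlty
Hunk 5: at line 2 remove [fqwq] add [jpwa] -> 4 lines: vti hyi jpwa uqlty
Hunk 6: at line 1 remove [hyi] add [llvw,vfi] -> 5 lines: vti llvw vfi jpwa uqlty
Final line count: 5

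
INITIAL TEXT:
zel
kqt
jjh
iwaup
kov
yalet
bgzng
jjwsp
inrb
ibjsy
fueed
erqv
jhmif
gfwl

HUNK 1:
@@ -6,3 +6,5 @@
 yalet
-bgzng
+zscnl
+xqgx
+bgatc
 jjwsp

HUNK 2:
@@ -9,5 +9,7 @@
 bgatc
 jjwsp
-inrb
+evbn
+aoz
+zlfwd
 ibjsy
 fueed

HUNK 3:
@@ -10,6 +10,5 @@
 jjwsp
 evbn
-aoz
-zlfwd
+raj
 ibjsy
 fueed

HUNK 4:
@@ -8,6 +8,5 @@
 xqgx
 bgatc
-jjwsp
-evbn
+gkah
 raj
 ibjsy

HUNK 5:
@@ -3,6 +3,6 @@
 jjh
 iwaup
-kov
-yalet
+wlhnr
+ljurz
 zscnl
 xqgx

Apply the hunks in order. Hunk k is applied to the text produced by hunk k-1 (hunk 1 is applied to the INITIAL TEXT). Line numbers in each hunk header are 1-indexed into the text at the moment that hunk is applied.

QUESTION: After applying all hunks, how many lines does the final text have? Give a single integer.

Hunk 1: at line 6 remove [bgzng] add [zscnl,xqgx,bgatc] -> 16 lines: zel kqt jjh iwaup kov yalet zscnl xqgx bgatc jjwsp inrb ibjsy fueed erqv jhmif gfwl
Hunk 2: at line 9 remove [inrb] add [evbn,aoz,zlfwd] -> 18 lines: zel kqt jjh iwaup kov yalet zscnl xqgx bgatc jjwsp evbn aoz zlfwd ibjsy fueed erqv jhmif gfwl
Hunk 3: at line 10 remove [aoz,zlfwd] add [raj] -> 17 lines: zel kqt jjh iwaup kov yalet zscnl xqgx bgatc jjwsp evbn raj ibjsy fueed erqv jhmif gfwl
Hunk 4: at line 8 remove [jjwsp,evbn] add [gkah] -> 16 lines: zel kqt jjh iwaup kov yalet zscnl xqgx bgatc gkah raj ibjsy fueed erqv jhmif gfwl
Hunk 5: at line 3 remove [kov,yalet] add [wlhnr,ljurz] -> 16 lines: zel kqt jjh iwaup wlhnr ljurz zscnl xqgx bgatc gkah raj ibjsy fueed erqv jhmif gfwl
Final line count: 16

Answer: 16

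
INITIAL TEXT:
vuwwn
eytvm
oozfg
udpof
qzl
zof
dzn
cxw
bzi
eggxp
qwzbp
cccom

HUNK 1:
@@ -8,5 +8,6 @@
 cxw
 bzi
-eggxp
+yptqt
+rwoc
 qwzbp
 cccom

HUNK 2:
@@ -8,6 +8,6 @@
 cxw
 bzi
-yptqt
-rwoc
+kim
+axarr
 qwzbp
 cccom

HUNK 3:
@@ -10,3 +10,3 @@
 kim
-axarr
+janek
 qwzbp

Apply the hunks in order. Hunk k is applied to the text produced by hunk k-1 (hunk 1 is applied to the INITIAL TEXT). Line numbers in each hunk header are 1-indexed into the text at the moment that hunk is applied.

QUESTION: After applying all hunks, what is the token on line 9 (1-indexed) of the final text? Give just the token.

Hunk 1: at line 8 remove [eggxp] add [yptqt,rwoc] -> 13 lines: vuwwn eytvm oozfg udpof qzl zof dzn cxw bzi yptqt rwoc qwzbp cccom
Hunk 2: at line 8 remove [yptqt,rwoc] add [kim,axarr] -> 13 lines: vuwwn eytvm oozfg udpof qzl zof dzn cxw bzi kim axarr qwzbp cccom
Hunk 3: at line 10 remove [axarr] add [janek] -> 13 lines: vuwwn eytvm oozfg udpof qzl zof dzn cxw bzi kim janek qwzbp cccom
Final line 9: bzi

Answer: bzi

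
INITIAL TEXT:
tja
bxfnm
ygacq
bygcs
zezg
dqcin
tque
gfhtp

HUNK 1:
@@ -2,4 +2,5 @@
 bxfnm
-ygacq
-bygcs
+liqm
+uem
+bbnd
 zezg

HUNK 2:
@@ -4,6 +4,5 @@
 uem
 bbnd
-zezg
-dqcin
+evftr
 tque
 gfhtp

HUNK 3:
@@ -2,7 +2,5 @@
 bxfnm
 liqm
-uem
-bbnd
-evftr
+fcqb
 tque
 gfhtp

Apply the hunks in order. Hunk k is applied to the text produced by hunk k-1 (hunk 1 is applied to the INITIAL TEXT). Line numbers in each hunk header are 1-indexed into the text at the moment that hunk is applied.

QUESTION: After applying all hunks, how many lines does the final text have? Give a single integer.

Answer: 6

Derivation:
Hunk 1: at line 2 remove [ygacq,bygcs] add [liqm,uem,bbnd] -> 9 lines: tja bxfnm liqm uem bbnd zezg dqcin tque gfhtp
Hunk 2: at line 4 remove [zezg,dqcin] add [evftr] -> 8 lines: tja bxfnm liqm uem bbnd evftr tque gfhtp
Hunk 3: at line 2 remove [uem,bbnd,evftr] add [fcqb] -> 6 lines: tja bxfnm liqm fcqb tque gfhtp
Final line count: 6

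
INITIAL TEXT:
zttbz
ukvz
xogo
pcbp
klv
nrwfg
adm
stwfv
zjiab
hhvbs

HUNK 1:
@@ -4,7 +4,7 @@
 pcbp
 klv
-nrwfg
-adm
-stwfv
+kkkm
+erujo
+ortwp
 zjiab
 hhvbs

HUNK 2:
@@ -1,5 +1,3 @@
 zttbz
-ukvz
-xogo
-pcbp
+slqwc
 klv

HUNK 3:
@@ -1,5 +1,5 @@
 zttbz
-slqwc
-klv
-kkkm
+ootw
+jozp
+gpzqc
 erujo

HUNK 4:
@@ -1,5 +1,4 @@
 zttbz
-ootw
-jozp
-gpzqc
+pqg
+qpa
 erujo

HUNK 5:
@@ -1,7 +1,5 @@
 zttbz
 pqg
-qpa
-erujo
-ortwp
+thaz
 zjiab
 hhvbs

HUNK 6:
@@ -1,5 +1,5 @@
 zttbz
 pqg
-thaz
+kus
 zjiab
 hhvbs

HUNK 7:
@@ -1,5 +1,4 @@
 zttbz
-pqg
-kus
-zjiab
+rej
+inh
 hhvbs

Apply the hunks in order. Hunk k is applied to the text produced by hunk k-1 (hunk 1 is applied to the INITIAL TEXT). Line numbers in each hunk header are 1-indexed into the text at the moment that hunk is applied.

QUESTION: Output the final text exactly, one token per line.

Answer: zttbz
rej
inh
hhvbs

Derivation:
Hunk 1: at line 4 remove [nrwfg,adm,stwfv] add [kkkm,erujo,ortwp] -> 10 lines: zttbz ukvz xogo pcbp klv kkkm erujo ortwp zjiab hhvbs
Hunk 2: at line 1 remove [ukvz,xogo,pcbp] add [slqwc] -> 8 lines: zttbz slqwc klv kkkm erujo ortwp zjiab hhvbs
Hunk 3: at line 1 remove [slqwc,klv,kkkm] add [ootw,jozp,gpzqc] -> 8 lines: zttbz ootw jozp gpzqc erujo ortwp zjiab hhvbs
Hunk 4: at line 1 remove [ootw,jozp,gpzqc] add [pqg,qpa] -> 7 lines: zttbz pqg qpa erujo ortwp zjiab hhvbs
Hunk 5: at line 1 remove [qpa,erujo,ortwp] add [thaz] -> 5 lines: zttbz pqg thaz zjiab hhvbs
Hunk 6: at line 1 remove [thaz] add [kus] -> 5 lines: zttbz pqg kus zjiab hhvbs
Hunk 7: at line 1 remove [pqg,kus,zjiab] add [rej,inh] -> 4 lines: zttbz rej inh hhvbs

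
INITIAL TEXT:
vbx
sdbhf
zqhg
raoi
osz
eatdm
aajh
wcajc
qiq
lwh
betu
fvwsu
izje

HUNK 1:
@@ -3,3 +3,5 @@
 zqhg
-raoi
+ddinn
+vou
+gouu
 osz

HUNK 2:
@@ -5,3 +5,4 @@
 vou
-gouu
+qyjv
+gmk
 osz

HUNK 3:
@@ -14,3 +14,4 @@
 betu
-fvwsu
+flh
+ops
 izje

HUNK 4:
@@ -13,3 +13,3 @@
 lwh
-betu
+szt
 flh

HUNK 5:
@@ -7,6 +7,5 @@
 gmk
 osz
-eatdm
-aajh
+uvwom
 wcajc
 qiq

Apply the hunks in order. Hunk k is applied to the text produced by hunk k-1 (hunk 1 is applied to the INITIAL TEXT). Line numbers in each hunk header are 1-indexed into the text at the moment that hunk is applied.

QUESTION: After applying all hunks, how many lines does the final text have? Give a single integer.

Hunk 1: at line 3 remove [raoi] add [ddinn,vou,gouu] -> 15 lines: vbx sdbhf zqhg ddinn vou gouu osz eatdm aajh wcajc qiq lwh betu fvwsu izje
Hunk 2: at line 5 remove [gouu] add [qyjv,gmk] -> 16 lines: vbx sdbhf zqhg ddinn vou qyjv gmk osz eatdm aajh wcajc qiq lwh betu fvwsu izje
Hunk 3: at line 14 remove [fvwsu] add [flh,ops] -> 17 lines: vbx sdbhf zqhg ddinn vou qyjv gmk osz eatdm aajh wcajc qiq lwh betu flh ops izje
Hunk 4: at line 13 remove [betu] add [szt] -> 17 lines: vbx sdbhf zqhg ddinn vou qyjv gmk osz eatdm aajh wcajc qiq lwh szt flh ops izje
Hunk 5: at line 7 remove [eatdm,aajh] add [uvwom] -> 16 lines: vbx sdbhf zqhg ddinn vou qyjv gmk osz uvwom wcajc qiq lwh szt flh ops izje
Final line count: 16

Answer: 16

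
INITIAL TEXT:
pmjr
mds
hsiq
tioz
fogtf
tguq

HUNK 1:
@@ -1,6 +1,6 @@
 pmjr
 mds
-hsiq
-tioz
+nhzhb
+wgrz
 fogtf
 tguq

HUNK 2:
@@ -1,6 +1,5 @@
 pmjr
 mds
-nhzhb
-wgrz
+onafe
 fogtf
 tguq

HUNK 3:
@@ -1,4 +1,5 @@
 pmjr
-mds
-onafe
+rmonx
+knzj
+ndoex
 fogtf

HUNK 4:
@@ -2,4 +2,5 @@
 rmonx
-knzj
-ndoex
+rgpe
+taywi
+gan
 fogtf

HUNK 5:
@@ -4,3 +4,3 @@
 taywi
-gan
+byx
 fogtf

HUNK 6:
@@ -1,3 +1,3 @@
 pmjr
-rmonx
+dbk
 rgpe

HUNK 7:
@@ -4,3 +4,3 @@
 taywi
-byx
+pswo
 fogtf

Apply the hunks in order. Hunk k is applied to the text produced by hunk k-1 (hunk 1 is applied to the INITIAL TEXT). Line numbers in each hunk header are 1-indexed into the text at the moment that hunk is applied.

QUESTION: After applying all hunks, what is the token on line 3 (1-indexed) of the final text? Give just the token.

Hunk 1: at line 1 remove [hsiq,tioz] add [nhzhb,wgrz] -> 6 lines: pmjr mds nhzhb wgrz fogtf tguq
Hunk 2: at line 1 remove [nhzhb,wgrz] add [onafe] -> 5 lines: pmjr mds onafe fogtf tguq
Hunk 3: at line 1 remove [mds,onafe] add [rmonx,knzj,ndoex] -> 6 lines: pmjr rmonx knzj ndoex fogtf tguq
Hunk 4: at line 2 remove [knzj,ndoex] add [rgpe,taywi,gan] -> 7 lines: pmjr rmonx rgpe taywi gan fogtf tguq
Hunk 5: at line 4 remove [gan] add [byx] -> 7 lines: pmjr rmonx rgpe taywi byx fogtf tguq
Hunk 6: at line 1 remove [rmonx] add [dbk] -> 7 lines: pmjr dbk rgpe taywi byx fogtf tguq
Hunk 7: at line 4 remove [byx] add [pswo] -> 7 lines: pmjr dbk rgpe taywi pswo fogtf tguq
Final line 3: rgpe

Answer: rgpe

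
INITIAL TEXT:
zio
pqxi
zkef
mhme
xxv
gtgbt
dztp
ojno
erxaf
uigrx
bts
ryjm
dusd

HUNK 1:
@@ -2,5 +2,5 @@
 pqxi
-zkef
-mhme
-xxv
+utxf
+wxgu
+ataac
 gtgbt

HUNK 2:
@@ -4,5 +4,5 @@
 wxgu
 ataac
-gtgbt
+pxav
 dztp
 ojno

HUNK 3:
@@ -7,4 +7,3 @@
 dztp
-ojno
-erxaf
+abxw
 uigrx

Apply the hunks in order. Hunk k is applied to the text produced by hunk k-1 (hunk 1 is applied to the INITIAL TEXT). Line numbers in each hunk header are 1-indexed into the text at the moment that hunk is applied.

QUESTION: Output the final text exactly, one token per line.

Hunk 1: at line 2 remove [zkef,mhme,xxv] add [utxf,wxgu,ataac] -> 13 lines: zio pqxi utxf wxgu ataac gtgbt dztp ojno erxaf uigrx bts ryjm dusd
Hunk 2: at line 4 remove [gtgbt] add [pxav] -> 13 lines: zio pqxi utxf wxgu ataac pxav dztp ojno erxaf uigrx bts ryjm dusd
Hunk 3: at line 7 remove [ojno,erxaf] add [abxw] -> 12 lines: zio pqxi utxf wxgu ataac pxav dztp abxw uigrx bts ryjm dusd

Answer: zio
pqxi
utxf
wxgu
ataac
pxav
dztp
abxw
uigrx
bts
ryjm
dusd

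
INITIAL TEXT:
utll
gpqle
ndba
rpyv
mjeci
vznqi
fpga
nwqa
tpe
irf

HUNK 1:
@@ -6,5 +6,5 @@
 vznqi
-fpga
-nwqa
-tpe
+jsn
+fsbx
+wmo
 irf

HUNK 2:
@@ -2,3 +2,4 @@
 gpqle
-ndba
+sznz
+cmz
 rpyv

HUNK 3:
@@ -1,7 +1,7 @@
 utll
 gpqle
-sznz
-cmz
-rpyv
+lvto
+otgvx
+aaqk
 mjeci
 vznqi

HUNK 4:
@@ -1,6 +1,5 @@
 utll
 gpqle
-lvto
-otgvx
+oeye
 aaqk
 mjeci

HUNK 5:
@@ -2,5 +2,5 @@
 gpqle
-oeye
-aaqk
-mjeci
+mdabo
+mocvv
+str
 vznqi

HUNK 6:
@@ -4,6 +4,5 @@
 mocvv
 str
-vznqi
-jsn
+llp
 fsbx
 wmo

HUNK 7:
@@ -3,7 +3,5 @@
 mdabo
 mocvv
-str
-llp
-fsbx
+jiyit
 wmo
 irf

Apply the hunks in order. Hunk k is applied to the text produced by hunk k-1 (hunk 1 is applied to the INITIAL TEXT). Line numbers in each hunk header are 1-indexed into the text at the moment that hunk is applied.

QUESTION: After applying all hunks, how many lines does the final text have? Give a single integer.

Hunk 1: at line 6 remove [fpga,nwqa,tpe] add [jsn,fsbx,wmo] -> 10 lines: utll gpqle ndba rpyv mjeci vznqi jsn fsbx wmo irf
Hunk 2: at line 2 remove [ndba] add [sznz,cmz] -> 11 lines: utll gpqle sznz cmz rpyv mjeci vznqi jsn fsbx wmo irf
Hunk 3: at line 1 remove [sznz,cmz,rpyv] add [lvto,otgvx,aaqk] -> 11 lines: utll gpqle lvto otgvx aaqk mjeci vznqi jsn fsbx wmo irf
Hunk 4: at line 1 remove [lvto,otgvx] add [oeye] -> 10 lines: utll gpqle oeye aaqk mjeci vznqi jsn fsbx wmo irf
Hunk 5: at line 2 remove [oeye,aaqk,mjeci] add [mdabo,mocvv,str] -> 10 lines: utll gpqle mdabo mocvv str vznqi jsn fsbx wmo irf
Hunk 6: at line 4 remove [vznqi,jsn] add [llp] -> 9 lines: utll gpqle mdabo mocvv str llp fsbx wmo irf
Hunk 7: at line 3 remove [str,llp,fsbx] add [jiyit] -> 7 lines: utll gpqle mdabo mocvv jiyit wmo irf
Final line count: 7

Answer: 7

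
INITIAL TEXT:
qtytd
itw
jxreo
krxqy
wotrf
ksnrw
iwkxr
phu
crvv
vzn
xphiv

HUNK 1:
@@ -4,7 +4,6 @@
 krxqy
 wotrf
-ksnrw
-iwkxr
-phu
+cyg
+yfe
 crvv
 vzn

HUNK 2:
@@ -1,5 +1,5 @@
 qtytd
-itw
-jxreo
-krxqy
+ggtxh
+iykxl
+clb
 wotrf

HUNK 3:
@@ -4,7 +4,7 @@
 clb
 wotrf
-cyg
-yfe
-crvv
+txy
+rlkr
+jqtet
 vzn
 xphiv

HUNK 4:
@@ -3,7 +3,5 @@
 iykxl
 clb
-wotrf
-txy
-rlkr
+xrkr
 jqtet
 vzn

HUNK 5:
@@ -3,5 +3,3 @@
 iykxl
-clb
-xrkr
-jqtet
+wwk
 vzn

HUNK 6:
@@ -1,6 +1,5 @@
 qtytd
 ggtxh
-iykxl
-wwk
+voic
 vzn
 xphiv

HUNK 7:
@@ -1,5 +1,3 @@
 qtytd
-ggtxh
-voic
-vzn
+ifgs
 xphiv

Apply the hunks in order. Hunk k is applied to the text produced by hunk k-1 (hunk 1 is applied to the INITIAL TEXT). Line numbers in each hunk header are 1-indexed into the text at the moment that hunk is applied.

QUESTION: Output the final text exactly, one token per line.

Answer: qtytd
ifgs
xphiv

Derivation:
Hunk 1: at line 4 remove [ksnrw,iwkxr,phu] add [cyg,yfe] -> 10 lines: qtytd itw jxreo krxqy wotrf cyg yfe crvv vzn xphiv
Hunk 2: at line 1 remove [itw,jxreo,krxqy] add [ggtxh,iykxl,clb] -> 10 lines: qtytd ggtxh iykxl clb wotrf cyg yfe crvv vzn xphiv
Hunk 3: at line 4 remove [cyg,yfe,crvv] add [txy,rlkr,jqtet] -> 10 lines: qtytd ggtxh iykxl clb wotrf txy rlkr jqtet vzn xphiv
Hunk 4: at line 3 remove [wotrf,txy,rlkr] add [xrkr] -> 8 lines: qtytd ggtxh iykxl clb xrkr jqtet vzn xphiv
Hunk 5: at line 3 remove [clb,xrkr,jqtet] add [wwk] -> 6 lines: qtytd ggtxh iykxl wwk vzn xphiv
Hunk 6: at line 1 remove [iykxl,wwk] add [voic] -> 5 lines: qtytd ggtxh voic vzn xphiv
Hunk 7: at line 1 remove [ggtxh,voic,vzn] add [ifgs] -> 3 lines: qtytd ifgs xphiv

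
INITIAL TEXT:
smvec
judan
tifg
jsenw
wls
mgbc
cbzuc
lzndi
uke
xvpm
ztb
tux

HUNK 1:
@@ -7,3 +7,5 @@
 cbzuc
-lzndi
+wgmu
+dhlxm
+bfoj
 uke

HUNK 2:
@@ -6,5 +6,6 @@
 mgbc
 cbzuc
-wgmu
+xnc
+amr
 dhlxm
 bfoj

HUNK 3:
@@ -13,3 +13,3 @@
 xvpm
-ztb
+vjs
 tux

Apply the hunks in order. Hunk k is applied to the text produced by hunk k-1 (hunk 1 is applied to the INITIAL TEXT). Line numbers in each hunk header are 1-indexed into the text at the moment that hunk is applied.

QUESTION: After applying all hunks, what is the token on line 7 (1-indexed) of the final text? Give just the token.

Answer: cbzuc

Derivation:
Hunk 1: at line 7 remove [lzndi] add [wgmu,dhlxm,bfoj] -> 14 lines: smvec judan tifg jsenw wls mgbc cbzuc wgmu dhlxm bfoj uke xvpm ztb tux
Hunk 2: at line 6 remove [wgmu] add [xnc,amr] -> 15 lines: smvec judan tifg jsenw wls mgbc cbzuc xnc amr dhlxm bfoj uke xvpm ztb tux
Hunk 3: at line 13 remove [ztb] add [vjs] -> 15 lines: smvec judan tifg jsenw wls mgbc cbzuc xnc amr dhlxm bfoj uke xvpm vjs tux
Final line 7: cbzuc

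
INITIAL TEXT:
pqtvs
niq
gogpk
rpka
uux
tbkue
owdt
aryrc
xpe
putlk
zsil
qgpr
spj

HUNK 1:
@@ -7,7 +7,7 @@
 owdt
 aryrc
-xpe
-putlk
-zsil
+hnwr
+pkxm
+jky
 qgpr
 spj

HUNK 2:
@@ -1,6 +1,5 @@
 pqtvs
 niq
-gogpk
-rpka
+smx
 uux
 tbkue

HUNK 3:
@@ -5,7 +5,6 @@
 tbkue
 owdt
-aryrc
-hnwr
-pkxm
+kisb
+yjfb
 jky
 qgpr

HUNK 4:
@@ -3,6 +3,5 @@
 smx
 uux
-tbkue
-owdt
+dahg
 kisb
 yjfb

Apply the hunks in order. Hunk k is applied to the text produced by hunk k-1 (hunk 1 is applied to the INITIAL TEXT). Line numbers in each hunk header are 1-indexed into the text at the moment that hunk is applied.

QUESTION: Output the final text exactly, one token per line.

Answer: pqtvs
niq
smx
uux
dahg
kisb
yjfb
jky
qgpr
spj

Derivation:
Hunk 1: at line 7 remove [xpe,putlk,zsil] add [hnwr,pkxm,jky] -> 13 lines: pqtvs niq gogpk rpka uux tbkue owdt aryrc hnwr pkxm jky qgpr spj
Hunk 2: at line 1 remove [gogpk,rpka] add [smx] -> 12 lines: pqtvs niq smx uux tbkue owdt aryrc hnwr pkxm jky qgpr spj
Hunk 3: at line 5 remove [aryrc,hnwr,pkxm] add [kisb,yjfb] -> 11 lines: pqtvs niq smx uux tbkue owdt kisb yjfb jky qgpr spj
Hunk 4: at line 3 remove [tbkue,owdt] add [dahg] -> 10 lines: pqtvs niq smx uux dahg kisb yjfb jky qgpr spj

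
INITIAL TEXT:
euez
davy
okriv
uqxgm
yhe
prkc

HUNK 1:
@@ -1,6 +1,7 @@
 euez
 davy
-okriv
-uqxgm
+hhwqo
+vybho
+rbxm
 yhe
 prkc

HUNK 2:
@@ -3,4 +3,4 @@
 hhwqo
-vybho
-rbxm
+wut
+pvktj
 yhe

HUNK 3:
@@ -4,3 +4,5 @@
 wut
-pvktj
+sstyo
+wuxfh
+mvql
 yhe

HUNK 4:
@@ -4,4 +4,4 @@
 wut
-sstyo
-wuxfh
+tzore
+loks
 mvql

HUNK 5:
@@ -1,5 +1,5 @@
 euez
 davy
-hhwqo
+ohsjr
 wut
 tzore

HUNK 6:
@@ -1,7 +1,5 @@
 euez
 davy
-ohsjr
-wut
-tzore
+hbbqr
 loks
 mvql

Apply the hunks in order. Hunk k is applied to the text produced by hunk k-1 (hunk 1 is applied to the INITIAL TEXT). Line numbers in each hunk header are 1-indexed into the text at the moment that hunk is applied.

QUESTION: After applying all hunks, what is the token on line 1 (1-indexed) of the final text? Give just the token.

Answer: euez

Derivation:
Hunk 1: at line 1 remove [okriv,uqxgm] add [hhwqo,vybho,rbxm] -> 7 lines: euez davy hhwqo vybho rbxm yhe prkc
Hunk 2: at line 3 remove [vybho,rbxm] add [wut,pvktj] -> 7 lines: euez davy hhwqo wut pvktj yhe prkc
Hunk 3: at line 4 remove [pvktj] add [sstyo,wuxfh,mvql] -> 9 lines: euez davy hhwqo wut sstyo wuxfh mvql yhe prkc
Hunk 4: at line 4 remove [sstyo,wuxfh] add [tzore,loks] -> 9 lines: euez davy hhwqo wut tzore loks mvql yhe prkc
Hunk 5: at line 1 remove [hhwqo] add [ohsjr] -> 9 lines: euez davy ohsjr wut tzore loks mvql yhe prkc
Hunk 6: at line 1 remove [ohsjr,wut,tzore] add [hbbqr] -> 7 lines: euez davy hbbqr loks mvql yhe prkc
Final line 1: euez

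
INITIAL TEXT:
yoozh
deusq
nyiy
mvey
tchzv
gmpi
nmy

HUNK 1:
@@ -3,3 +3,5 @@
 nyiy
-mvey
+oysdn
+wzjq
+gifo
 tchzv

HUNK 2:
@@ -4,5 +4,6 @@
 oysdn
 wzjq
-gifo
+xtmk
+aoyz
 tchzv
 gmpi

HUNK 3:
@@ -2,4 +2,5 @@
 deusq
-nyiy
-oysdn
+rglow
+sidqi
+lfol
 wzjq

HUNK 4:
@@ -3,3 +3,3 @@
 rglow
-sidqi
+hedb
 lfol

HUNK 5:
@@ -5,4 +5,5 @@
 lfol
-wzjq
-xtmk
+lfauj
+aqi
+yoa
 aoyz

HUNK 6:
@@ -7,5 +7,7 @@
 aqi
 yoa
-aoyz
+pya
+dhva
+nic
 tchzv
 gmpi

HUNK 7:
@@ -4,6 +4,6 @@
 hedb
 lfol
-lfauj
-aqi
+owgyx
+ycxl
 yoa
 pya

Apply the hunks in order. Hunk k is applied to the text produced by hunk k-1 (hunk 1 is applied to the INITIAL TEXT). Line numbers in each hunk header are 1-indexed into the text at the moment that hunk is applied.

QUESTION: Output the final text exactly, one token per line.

Hunk 1: at line 3 remove [mvey] add [oysdn,wzjq,gifo] -> 9 lines: yoozh deusq nyiy oysdn wzjq gifo tchzv gmpi nmy
Hunk 2: at line 4 remove [gifo] add [xtmk,aoyz] -> 10 lines: yoozh deusq nyiy oysdn wzjq xtmk aoyz tchzv gmpi nmy
Hunk 3: at line 2 remove [nyiy,oysdn] add [rglow,sidqi,lfol] -> 11 lines: yoozh deusq rglow sidqi lfol wzjq xtmk aoyz tchzv gmpi nmy
Hunk 4: at line 3 remove [sidqi] add [hedb] -> 11 lines: yoozh deusq rglow hedb lfol wzjq xtmk aoyz tchzv gmpi nmy
Hunk 5: at line 5 remove [wzjq,xtmk] add [lfauj,aqi,yoa] -> 12 lines: yoozh deusq rglow hedb lfol lfauj aqi yoa aoyz tchzv gmpi nmy
Hunk 6: at line 7 remove [aoyz] add [pya,dhva,nic] -> 14 lines: yoozh deusq rglow hedb lfol lfauj aqi yoa pya dhva nic tchzv gmpi nmy
Hunk 7: at line 4 remove [lfauj,aqi] add [owgyx,ycxl] -> 14 lines: yoozh deusq rglow hedb lfol owgyx ycxl yoa pya dhva nic tchzv gmpi nmy

Answer: yoozh
deusq
rglow
hedb
lfol
owgyx
ycxl
yoa
pya
dhva
nic
tchzv
gmpi
nmy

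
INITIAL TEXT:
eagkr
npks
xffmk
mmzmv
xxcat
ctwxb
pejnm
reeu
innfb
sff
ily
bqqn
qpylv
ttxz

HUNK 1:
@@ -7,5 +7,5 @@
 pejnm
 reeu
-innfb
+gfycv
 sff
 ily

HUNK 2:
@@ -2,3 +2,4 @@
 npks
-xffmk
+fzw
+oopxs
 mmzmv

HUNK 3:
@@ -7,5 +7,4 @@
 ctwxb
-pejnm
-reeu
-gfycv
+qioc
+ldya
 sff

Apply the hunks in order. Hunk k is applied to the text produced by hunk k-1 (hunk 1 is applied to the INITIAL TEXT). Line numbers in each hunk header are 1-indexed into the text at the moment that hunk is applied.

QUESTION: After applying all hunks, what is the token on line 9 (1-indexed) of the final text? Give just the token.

Answer: ldya

Derivation:
Hunk 1: at line 7 remove [innfb] add [gfycv] -> 14 lines: eagkr npks xffmk mmzmv xxcat ctwxb pejnm reeu gfycv sff ily bqqn qpylv ttxz
Hunk 2: at line 2 remove [xffmk] add [fzw,oopxs] -> 15 lines: eagkr npks fzw oopxs mmzmv xxcat ctwxb pejnm reeu gfycv sff ily bqqn qpylv ttxz
Hunk 3: at line 7 remove [pejnm,reeu,gfycv] add [qioc,ldya] -> 14 lines: eagkr npks fzw oopxs mmzmv xxcat ctwxb qioc ldya sff ily bqqn qpylv ttxz
Final line 9: ldya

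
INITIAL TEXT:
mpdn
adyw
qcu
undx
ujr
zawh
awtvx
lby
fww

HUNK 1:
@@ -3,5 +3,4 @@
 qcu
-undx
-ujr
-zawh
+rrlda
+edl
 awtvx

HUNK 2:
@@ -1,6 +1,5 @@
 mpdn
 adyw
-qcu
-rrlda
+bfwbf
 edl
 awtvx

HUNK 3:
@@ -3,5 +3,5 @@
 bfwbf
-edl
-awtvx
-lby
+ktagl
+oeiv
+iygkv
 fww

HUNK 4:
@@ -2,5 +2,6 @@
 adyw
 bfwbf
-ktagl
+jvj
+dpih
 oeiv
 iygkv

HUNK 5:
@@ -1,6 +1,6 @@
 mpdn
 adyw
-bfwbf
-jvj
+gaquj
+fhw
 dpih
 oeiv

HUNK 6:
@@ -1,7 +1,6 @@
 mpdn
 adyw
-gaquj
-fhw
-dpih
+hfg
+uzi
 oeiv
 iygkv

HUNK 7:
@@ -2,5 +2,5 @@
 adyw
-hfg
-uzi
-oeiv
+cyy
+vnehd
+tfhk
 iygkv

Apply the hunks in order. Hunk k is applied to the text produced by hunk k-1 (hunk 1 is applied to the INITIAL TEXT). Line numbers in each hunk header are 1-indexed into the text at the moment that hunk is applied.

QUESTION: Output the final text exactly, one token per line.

Answer: mpdn
adyw
cyy
vnehd
tfhk
iygkv
fww

Derivation:
Hunk 1: at line 3 remove [undx,ujr,zawh] add [rrlda,edl] -> 8 lines: mpdn adyw qcu rrlda edl awtvx lby fww
Hunk 2: at line 1 remove [qcu,rrlda] add [bfwbf] -> 7 lines: mpdn adyw bfwbf edl awtvx lby fww
Hunk 3: at line 3 remove [edl,awtvx,lby] add [ktagl,oeiv,iygkv] -> 7 lines: mpdn adyw bfwbf ktagl oeiv iygkv fww
Hunk 4: at line 2 remove [ktagl] add [jvj,dpih] -> 8 lines: mpdn adyw bfwbf jvj dpih oeiv iygkv fww
Hunk 5: at line 1 remove [bfwbf,jvj] add [gaquj,fhw] -> 8 lines: mpdn adyw gaquj fhw dpih oeiv iygkv fww
Hunk 6: at line 1 remove [gaquj,fhw,dpih] add [hfg,uzi] -> 7 lines: mpdn adyw hfg uzi oeiv iygkv fww
Hunk 7: at line 2 remove [hfg,uzi,oeiv] add [cyy,vnehd,tfhk] -> 7 lines: mpdn adyw cyy vnehd tfhk iygkv fww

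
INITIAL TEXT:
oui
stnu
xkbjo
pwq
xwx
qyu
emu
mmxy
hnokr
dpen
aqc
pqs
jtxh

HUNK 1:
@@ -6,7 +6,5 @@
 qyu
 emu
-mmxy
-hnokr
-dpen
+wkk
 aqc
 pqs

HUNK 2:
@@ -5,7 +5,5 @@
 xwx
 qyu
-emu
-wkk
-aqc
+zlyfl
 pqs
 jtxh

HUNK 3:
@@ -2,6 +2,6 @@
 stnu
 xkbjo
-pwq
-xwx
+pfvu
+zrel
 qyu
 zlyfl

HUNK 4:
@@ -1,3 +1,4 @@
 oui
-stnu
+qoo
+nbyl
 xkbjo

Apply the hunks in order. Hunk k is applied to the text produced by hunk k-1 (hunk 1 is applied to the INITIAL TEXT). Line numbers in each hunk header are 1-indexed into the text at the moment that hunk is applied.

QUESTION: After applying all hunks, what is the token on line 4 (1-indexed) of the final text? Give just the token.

Hunk 1: at line 6 remove [mmxy,hnokr,dpen] add [wkk] -> 11 lines: oui stnu xkbjo pwq xwx qyu emu wkk aqc pqs jtxh
Hunk 2: at line 5 remove [emu,wkk,aqc] add [zlyfl] -> 9 lines: oui stnu xkbjo pwq xwx qyu zlyfl pqs jtxh
Hunk 3: at line 2 remove [pwq,xwx] add [pfvu,zrel] -> 9 lines: oui stnu xkbjo pfvu zrel qyu zlyfl pqs jtxh
Hunk 4: at line 1 remove [stnu] add [qoo,nbyl] -> 10 lines: oui qoo nbyl xkbjo pfvu zrel qyu zlyfl pqs jtxh
Final line 4: xkbjo

Answer: xkbjo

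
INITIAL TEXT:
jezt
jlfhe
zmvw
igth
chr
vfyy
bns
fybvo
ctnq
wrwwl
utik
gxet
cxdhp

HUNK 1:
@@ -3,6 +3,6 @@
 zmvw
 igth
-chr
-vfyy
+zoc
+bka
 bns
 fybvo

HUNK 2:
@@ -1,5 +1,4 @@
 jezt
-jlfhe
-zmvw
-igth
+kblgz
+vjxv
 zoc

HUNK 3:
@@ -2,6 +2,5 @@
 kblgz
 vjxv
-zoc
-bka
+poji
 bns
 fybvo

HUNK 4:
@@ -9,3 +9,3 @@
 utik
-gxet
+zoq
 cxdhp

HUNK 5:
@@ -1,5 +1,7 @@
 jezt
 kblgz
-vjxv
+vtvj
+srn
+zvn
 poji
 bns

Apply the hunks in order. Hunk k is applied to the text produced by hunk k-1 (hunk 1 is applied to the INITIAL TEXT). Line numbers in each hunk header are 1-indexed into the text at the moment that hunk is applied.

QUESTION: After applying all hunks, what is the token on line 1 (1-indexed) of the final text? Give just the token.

Hunk 1: at line 3 remove [chr,vfyy] add [zoc,bka] -> 13 lines: jezt jlfhe zmvw igth zoc bka bns fybvo ctnq wrwwl utik gxet cxdhp
Hunk 2: at line 1 remove [jlfhe,zmvw,igth] add [kblgz,vjxv] -> 12 lines: jezt kblgz vjxv zoc bka bns fybvo ctnq wrwwl utik gxet cxdhp
Hunk 3: at line 2 remove [zoc,bka] add [poji] -> 11 lines: jezt kblgz vjxv poji bns fybvo ctnq wrwwl utik gxet cxdhp
Hunk 4: at line 9 remove [gxet] add [zoq] -> 11 lines: jezt kblgz vjxv poji bns fybvo ctnq wrwwl utik zoq cxdhp
Hunk 5: at line 1 remove [vjxv] add [vtvj,srn,zvn] -> 13 lines: jezt kblgz vtvj srn zvn poji bns fybvo ctnq wrwwl utik zoq cxdhp
Final line 1: jezt

Answer: jezt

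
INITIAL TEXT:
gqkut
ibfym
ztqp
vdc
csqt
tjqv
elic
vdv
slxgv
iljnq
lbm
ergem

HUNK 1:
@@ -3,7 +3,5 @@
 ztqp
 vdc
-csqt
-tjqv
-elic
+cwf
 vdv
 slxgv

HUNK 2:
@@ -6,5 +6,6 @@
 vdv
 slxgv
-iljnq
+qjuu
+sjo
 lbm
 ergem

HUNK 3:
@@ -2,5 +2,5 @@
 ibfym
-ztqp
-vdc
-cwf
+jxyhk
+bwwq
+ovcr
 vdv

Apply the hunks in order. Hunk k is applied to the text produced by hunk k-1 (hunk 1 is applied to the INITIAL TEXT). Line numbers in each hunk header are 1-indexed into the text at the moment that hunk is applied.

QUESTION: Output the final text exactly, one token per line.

Answer: gqkut
ibfym
jxyhk
bwwq
ovcr
vdv
slxgv
qjuu
sjo
lbm
ergem

Derivation:
Hunk 1: at line 3 remove [csqt,tjqv,elic] add [cwf] -> 10 lines: gqkut ibfym ztqp vdc cwf vdv slxgv iljnq lbm ergem
Hunk 2: at line 6 remove [iljnq] add [qjuu,sjo] -> 11 lines: gqkut ibfym ztqp vdc cwf vdv slxgv qjuu sjo lbm ergem
Hunk 3: at line 2 remove [ztqp,vdc,cwf] add [jxyhk,bwwq,ovcr] -> 11 lines: gqkut ibfym jxyhk bwwq ovcr vdv slxgv qjuu sjo lbm ergem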